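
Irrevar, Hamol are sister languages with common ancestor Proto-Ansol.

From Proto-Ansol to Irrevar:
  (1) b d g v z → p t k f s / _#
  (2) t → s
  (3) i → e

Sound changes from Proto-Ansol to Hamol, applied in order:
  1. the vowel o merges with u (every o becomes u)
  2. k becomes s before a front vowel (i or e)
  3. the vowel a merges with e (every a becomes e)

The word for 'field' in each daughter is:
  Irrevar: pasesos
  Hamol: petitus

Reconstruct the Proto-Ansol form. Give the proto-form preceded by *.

Position 4: Irrevar has e, Hamol has i. Hamol preserves i here (none of its changes turn any other segment into i), so the proto-segment is *i.
Position 2: Irrevar has a, Hamol has e. Irrevar preserves a here (none of its changes turn any other segment into a), so the proto-segment is *a.
Position 3: Irrevar has s, Hamol has t. Hamol preserves t here (none of its changes turn any other segment into t), so the proto-segment is *t.
Verify the candidate proto-form against each daughter:
Irrevar: start from *patitos.
  rule 1: no change — patitos
  rule 2 (unconditioned shift): patitos → pasisos
  rule 3 (vowel merger): pasisos → pasesos
  ⇒ Irrevar pasesos
Hamol: start from *patitos.
  rule 1 (vowel merger): patitos → patitus
  rule 2: no change — patitus
  rule 3 (vowel merger): patitus → petitus
  ⇒ Hamol petitus
Only *patitos yields all of Irrevar pasesos, Hamol petitus.

*patitos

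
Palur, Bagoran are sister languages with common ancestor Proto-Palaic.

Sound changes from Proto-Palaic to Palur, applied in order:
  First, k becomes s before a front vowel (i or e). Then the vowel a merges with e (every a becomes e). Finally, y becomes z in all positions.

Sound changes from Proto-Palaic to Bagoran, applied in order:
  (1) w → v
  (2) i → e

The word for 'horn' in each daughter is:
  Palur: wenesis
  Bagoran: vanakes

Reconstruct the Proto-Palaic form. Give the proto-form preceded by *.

*wanakis

Position 5: Palur has s, Bagoran has k. Bagoran preserves k here (none of its changes turn any other segment into k), so the proto-segment is *k.
Position 4: Palur has e, Bagoran has a. Bagoran preserves a here (none of its changes turn any other segment into a), so the proto-segment is *a.
Continuing position by position gives *wanakis; check it forward:
Palur: start from *wanakis.
  rule 1 (palatalisation): wanakis → wanasis
  rule 2 (vowel merger): wanasis → wenesis
  rule 3: no change — wenesis
  ⇒ Palur wenesis
Bagoran: *wanakis
  wanakis → vanakis   [unconditioned shift]
  vanakis → vanakes   [vowel merger]
  giving Bagoran vanakes.
Only *wanakis yields all of Palur wenesis, Bagoran vanakes.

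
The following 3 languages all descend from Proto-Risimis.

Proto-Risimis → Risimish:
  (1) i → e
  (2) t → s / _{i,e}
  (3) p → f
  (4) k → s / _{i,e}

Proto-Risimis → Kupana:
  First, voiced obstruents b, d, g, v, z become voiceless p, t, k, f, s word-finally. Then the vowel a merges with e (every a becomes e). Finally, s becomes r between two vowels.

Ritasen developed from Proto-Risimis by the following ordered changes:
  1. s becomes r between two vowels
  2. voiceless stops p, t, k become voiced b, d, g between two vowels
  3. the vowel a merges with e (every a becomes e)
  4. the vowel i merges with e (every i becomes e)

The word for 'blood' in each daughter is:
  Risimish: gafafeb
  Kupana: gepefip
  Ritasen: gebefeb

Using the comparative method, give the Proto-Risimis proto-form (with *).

Position 2: Risimish has a, Kupana has e, Ritasen has e. Risimish preserves a here (none of its changes turn any other segment into a), so the proto-segment is *a.
Position 4: Risimish has a, Kupana has e, Ritasen has e. Risimish preserves a here (none of its changes turn any other segment into a), so the proto-segment is *a.
Position 6: Risimish has e, Kupana has i, Ritasen has e. Kupana preserves i here (none of its changes turn any other segment into i), so the proto-segment is *i.
Verify the candidate proto-form against each daughter:
Risimish: *gapafib
  gapafib → gapafeb   [vowel merger]
  gapafeb (rule 2 does not apply)
  gapafeb → gafafeb   [unconditioned shift]
  gafafeb (rule 4 does not apply)
  giving Risimish gafafeb.
Kupana: *gapafib
  gapafib → gapafip   [final devoicing]
  gapafip → gepefip   [vowel merger]
  gepefip (rule 3 does not apply)
  giving Kupana gepefip.
Ritasen: *gapafib
  gapafib (rule 1 does not apply)
  gapafib → gabafib   [intervocalic voicing]
  gabafib → gebefib   [vowel merger]
  gebefib → gebefeb   [vowel merger]
  giving Ritasen gebefeb.
Only *gapafib yields all of Risimish gafafeb, Kupana gepefip, Ritasen gebefeb.

*gapafib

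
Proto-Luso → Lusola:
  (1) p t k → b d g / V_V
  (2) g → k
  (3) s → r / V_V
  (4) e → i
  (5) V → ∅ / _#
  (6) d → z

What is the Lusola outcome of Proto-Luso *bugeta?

bukiz

Lusola: *bugeta
  bugeta → bugeda   [intervocalic voicing]
  bugeda → bukeda   [unconditioned shift]
  bukeda (rule 3 does not apply)
  bukeda → bukida   [vowel merger]
  bukida → bukid   [apocope]
  bukid → bukiz   [unconditioned shift]
  giving Lusola bukiz.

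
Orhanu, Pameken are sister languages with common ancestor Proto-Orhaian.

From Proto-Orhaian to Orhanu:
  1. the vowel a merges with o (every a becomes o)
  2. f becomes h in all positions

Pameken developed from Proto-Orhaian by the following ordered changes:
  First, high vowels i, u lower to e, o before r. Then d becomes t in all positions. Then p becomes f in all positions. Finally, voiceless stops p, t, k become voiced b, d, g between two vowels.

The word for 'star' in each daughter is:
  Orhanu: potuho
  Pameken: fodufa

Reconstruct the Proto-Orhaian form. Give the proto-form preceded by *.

Position 6: Orhanu has o, Pameken has a. Pameken preserves a here (none of its changes turn any other segment into a), so the proto-segment is *a.
Position 3: Orhanu has t, Pameken has d. Orhanu preserves t here (none of its changes turn any other segment into t), so the proto-segment is *t.
Position 5: Orhanu has h, Pameken has f. Taking the neighbouring segments as reconstructed: Orhanu h could go back to *f or *h; Pameken f could go back to *p or *f — the one source consistent with every daughter is *f.
Verify the candidate proto-form against each daughter:
Orhanu: *potufa
  potufa → potufo   [vowel merger]
  potufo → potuho   [unconditioned shift]
  giving Orhanu potuho.
Pameken: *potufa > fotufa > fodufa  (by unconditioned shift, intervocalic voicing)
Only *potufa yields all of Orhanu potuho, Pameken fodufa.

*potufa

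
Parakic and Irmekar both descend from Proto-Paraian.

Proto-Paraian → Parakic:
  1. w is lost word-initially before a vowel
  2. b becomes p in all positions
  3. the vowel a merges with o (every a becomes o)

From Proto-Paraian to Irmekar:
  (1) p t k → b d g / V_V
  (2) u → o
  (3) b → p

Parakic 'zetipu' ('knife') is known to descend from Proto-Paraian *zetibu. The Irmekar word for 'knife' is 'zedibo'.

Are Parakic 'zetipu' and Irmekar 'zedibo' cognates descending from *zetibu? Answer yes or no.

no

Derive the expected Irmekar reflex of *zetibu:
Irmekar: *zetibu > zedibu > zedibo > zedipo  (by intervocalic voicing, vowel merger, unconditioned shift)
The regular Irmekar reflex would be 'zedipo', but the attested form is 'zedibo'. The correspondence is irregular, so they are not cognates (the Irmekar form has a different source).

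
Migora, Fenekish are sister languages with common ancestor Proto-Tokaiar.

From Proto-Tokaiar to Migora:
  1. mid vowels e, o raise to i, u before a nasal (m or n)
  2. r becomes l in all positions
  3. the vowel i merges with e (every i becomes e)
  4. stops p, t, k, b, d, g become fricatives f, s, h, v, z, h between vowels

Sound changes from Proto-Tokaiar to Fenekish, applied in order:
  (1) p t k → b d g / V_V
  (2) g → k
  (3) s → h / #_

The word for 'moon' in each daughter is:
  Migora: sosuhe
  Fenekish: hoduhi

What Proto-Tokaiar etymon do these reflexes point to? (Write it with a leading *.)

*sotuhi

Position 6: Migora has e, Fenekish has i. Fenekish preserves i here (none of its changes turn any other segment into i), so the proto-segment is *i.
Position 1: Migora has s, Fenekish has h. Taking the neighbouring segments as reconstructed: Migora s can only go back to *s; Fenekish h could go back to *s or *h — the one source consistent with every daughter is *s.
Verify the candidate proto-form against each daughter:
Migora: start from *sotuhi.
  rule 1: no change — sotuhi
  rule 2: no change — sotuhi
  rule 3 (vowel merger): sotuhi → sotuhe
  rule 4 (intervocalic lenition): sotuhe → sosuhe
  ⇒ Migora sosuhe
Fenekish: start from *sotuhi.
  rule 1 (intervocalic voicing): sotuhi → soduhi
  rule 2: no change — soduhi
  rule 3 (debuccalisation): soduhi → hoduhi
  ⇒ Fenekish hoduhi
No other proto-form is consistent with every reflex, so the reconstruction is *sotuhi.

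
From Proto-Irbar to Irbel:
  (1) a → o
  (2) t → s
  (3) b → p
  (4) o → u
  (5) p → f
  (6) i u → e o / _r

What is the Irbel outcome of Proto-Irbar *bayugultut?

fuyugulsus

Irbel: *bayugultut > boyugultut > boyugulsus > poyugulsus > puyugulsus > fuyugulsus  (by vowel merger, unconditioned shift, unconditioned shift, vowel merger, unconditioned shift)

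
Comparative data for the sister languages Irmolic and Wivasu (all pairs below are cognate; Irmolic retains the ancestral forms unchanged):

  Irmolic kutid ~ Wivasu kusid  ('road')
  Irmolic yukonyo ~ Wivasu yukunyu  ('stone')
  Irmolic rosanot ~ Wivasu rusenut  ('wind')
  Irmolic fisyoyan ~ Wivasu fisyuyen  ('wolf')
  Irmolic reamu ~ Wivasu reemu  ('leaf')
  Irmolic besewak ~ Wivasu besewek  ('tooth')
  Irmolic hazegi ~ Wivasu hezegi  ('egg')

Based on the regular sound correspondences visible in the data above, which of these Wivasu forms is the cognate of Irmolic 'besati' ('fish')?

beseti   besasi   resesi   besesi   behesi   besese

besewak ~ besewek, hazegi ~ hezegi — Irmolic a corresponds to Wivasu e after a consonant, before a consonant other than r, m, n, p, b, f, v.
kutid ~ kusid — Irmolic t corresponds to Wivasu s between vowels (before a front vowel).
Applying these to Irmolic 'besati':
  besati → beseti   (a→e after a consonant, before a consonant other than r, m, n, p, b, f, v)
  beseti → besesi   (t→s between vowels (before a front vowel))
So the Wivasu cognate is 'besesi'.

besesi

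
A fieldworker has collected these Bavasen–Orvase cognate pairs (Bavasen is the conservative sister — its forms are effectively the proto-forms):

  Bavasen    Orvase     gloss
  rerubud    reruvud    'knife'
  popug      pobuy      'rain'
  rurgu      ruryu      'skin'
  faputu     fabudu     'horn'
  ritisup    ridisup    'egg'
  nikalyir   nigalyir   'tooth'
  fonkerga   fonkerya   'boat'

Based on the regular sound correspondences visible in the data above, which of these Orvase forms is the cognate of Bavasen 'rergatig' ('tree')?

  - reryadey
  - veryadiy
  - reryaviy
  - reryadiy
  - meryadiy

reryadiy

fonkerga ~ fonkerya — Bavasen g corresponds to Orvase y after a consonant, before a back vowel.
ritisup ~ ridisup — Bavasen t corresponds to Orvase d between vowels (before a front vowel).
popug ~ pobuy — Bavasen g corresponds to Orvase y word-finally.
Applying these to Bavasen 'rergatig':
  rergatig → reryatig   (g→y after a consonant, before a back vowel)
  reryatig → reryadig   (t→d between vowels (before a front vowel))
  reryadig → reryadiy   (g→y word-finally)
So the Orvase cognate is 'reryadiy'.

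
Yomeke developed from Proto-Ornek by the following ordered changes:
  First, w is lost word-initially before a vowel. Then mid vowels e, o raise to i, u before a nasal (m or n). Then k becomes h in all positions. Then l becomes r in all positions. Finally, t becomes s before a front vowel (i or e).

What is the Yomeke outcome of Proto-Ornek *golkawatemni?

gorhawasimni

Yomeke: *golkawatemni
  golkawatemni (rule 1 does not apply)
  golkawatemni → golkawatimni   [pre-nasal raising]
  golkawatimni → golhawatimni   [unconditioned shift]
  golhawatimni → gorhawatimni   [unconditioned shift]
  gorhawatimni → gorhawasimni   [palatalisation]
  giving Yomeke gorhawasimni.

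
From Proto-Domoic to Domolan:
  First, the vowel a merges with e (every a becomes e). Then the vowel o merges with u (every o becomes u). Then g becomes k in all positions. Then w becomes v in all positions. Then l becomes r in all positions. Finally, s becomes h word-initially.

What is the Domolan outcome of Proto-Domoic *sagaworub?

Domolan: *sagaworub
  sagaworub → segeworub   [vowel merger]
  segeworub → segewurub   [vowel merger]
  segewurub → sekewurub   [unconditioned shift]
  sekewurub → sekevurub   [unconditioned shift]
  sekevurub (rule 5 does not apply)
  sekevurub → hekevurub   [debuccalisation]
  giving Domolan hekevurub.

hekevurub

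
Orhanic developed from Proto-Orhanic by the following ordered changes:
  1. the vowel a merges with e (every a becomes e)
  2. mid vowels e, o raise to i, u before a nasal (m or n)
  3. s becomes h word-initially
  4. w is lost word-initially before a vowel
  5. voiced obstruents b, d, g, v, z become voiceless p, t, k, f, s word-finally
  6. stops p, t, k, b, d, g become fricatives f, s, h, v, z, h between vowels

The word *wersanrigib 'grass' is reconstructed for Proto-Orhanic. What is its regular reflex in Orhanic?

Orhanic: *wersanrigib > wersenrigib > wersinrigib > ersinrigib > ersinrigip > ersinrihip  (by vowel merger, pre-nasal raising, glide loss, final devoicing, intervocalic lenition)

ersinrihip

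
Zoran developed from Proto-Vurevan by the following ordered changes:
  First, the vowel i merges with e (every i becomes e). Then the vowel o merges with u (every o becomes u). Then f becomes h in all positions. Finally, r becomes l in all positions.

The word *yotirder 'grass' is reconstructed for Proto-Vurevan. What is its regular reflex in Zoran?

Zoran: *yotirder > yoterder > yuterder > yuteldel  (by vowel merger, vowel merger, unconditioned shift)

yuteldel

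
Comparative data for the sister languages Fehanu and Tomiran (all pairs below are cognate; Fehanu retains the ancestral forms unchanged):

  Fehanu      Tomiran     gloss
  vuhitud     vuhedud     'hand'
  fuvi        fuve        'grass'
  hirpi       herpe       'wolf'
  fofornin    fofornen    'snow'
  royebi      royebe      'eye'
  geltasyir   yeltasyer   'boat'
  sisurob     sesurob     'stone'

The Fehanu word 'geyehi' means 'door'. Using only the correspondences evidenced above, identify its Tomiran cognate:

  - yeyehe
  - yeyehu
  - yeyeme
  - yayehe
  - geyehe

yeyehe

geltasyir ~ yeltasyer — Fehanu g corresponds to Tomiran y word-initially before a front vowel.
fuvi ~ fuve, hirpi ~ herpe — Fehanu i corresponds to Tomiran e word-finally.
Applying these to Fehanu 'geyehi':
  geyehi → yeyehi   (g→y word-initially before a front vowel)
  yeyehi → yeyehe   (i→e word-finally)
So the Tomiran cognate is 'yeyehe'.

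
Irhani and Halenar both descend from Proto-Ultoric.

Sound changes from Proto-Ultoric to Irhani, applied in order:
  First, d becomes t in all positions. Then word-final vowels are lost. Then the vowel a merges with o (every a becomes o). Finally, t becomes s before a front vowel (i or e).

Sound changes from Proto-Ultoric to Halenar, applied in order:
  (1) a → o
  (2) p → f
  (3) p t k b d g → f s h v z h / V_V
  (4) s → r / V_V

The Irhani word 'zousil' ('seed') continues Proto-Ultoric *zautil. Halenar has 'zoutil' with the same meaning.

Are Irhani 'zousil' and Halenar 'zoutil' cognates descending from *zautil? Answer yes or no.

no

Derive the expected Halenar reflex of *zautil:
Halenar: *zautil
  zautil → zoutil   [vowel merger]
  zoutil (rule 2 does not apply)
  zoutil → zousil   [intervocalic lenition]
  zousil → zouril   [rhotacism]
  giving Halenar zouril.
The regular Halenar reflex would be 'zouril', but the attested form is 'zoutil'. The correspondence is irregular, so they are not cognates (the Halenar form has a different source).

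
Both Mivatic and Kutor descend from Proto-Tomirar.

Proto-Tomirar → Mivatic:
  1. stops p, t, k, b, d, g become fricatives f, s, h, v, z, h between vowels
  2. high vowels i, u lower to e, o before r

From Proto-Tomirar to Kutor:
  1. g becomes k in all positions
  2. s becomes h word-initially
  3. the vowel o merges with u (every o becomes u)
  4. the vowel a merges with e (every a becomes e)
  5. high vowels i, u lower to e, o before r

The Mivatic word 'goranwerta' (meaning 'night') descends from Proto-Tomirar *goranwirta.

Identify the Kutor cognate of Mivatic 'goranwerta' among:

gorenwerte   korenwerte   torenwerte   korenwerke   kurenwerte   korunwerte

Kutor: *goranwirta > koranwirta > kuranwirta > kurenwirte > korenwerte  (by unconditioned shift, vowel merger, vowel merger, pre-rhotic lowering)
The other candidates each miss or misapply at least one Kutor change.

korenwerte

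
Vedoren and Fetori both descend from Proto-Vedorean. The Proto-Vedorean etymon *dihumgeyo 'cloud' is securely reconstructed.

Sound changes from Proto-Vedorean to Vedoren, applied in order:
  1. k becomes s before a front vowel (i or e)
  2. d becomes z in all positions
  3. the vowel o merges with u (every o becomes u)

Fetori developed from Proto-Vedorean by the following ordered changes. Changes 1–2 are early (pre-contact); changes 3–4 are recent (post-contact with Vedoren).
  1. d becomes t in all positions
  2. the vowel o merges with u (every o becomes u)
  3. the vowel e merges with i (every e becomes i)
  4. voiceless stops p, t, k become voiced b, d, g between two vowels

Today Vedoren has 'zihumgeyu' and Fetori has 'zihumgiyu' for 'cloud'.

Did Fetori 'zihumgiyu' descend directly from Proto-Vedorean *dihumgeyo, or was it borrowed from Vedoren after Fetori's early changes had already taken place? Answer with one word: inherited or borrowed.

If inherited, *dihumgeyo would pass through all of Fetori's changes:
Fetori: *dihumgeyo
  dihumgeyo → tihumgeyo   [unconditioned shift]
  tihumgeyo → tihumgeyu   [vowel merger]
  tihumgeyu → tihumgiyu   [vowel merger]
  tihumgiyu (rule 4 does not apply)
  giving Fetori tihumgiyu.
If borrowed from Vedoren 'zihumgeyu' after the early changes, it would undergo only the recent ones:
  rule 3 (vowel merger): zihumgeyu → zihumgiyu
  rule 4 (intervocalic voicing): no change (zihumgiyu)
  ⇒ as a loan: zihumgiyu
Fetori 'zihumgiyu' matches the loan outcome 'zihumgiyu', not the inherited 'tihumgiyu' — it skipped the early Fetori changes, so it was borrowed from Vedoren.

borrowed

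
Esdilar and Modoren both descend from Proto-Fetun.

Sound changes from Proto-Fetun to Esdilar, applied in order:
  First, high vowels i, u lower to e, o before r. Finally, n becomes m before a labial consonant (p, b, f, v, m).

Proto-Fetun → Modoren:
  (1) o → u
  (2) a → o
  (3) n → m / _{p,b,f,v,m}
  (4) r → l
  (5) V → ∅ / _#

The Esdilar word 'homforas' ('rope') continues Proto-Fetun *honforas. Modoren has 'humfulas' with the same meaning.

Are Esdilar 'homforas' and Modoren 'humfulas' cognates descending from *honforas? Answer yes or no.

Derive the expected Modoren reflex of *honforas:
Modoren: *honforas
  honforas → hunfuras   [vowel merger]
  hunfuras → hunfuros   [vowel merger]
  hunfuros → humfuros   [nasal place assimilation]
  humfuros → humfulos   [unconditioned shift]
  humfulos (rule 5 does not apply)
  giving Modoren humfulos.
The regular Modoren reflex would be 'humfulos', but the attested form is 'humfulas'. The correspondence is irregular, so they are not cognates (the Modoren form has a different source).

no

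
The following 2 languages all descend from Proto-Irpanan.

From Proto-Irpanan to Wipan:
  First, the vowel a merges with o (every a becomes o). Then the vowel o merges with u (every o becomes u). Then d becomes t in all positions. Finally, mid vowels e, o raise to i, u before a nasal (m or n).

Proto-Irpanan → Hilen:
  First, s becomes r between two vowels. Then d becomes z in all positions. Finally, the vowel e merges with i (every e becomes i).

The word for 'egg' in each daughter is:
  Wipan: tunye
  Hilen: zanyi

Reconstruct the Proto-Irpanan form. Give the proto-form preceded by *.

*danye

Position 1: Wipan has t, Hilen has z. Taking the neighbouring segments as reconstructed: Wipan t could go back to *t or *d; Hilen z could go back to *d or *z — the one source consistent with every daughter is *d.
Position 2: Wipan has u, Hilen has a. Hilen preserves a here (none of its changes turn any other segment into a), so the proto-segment is *a.
Position 5: Wipan has e, Hilen has i. Wipan preserves e here (none of its changes turn any other segment into e), so the proto-segment is *e.
This points to *danye. Verify forward in each daughter:
Wipan: start from *danye.
  rule 1 (vowel merger): danye → donye
  rule 2 (vowel merger): donye → dunye
  rule 3 (unconditioned shift): dunye → tunye
  rule 4: no change — tunye
  ⇒ Wipan tunye
Hilen: start from *danye.
  rule 1: no change — danye
  rule 2 (unconditioned shift): danye → zanye
  rule 3 (vowel merger): zanye → zanyi
  ⇒ Hilen zanyi
Only *danye yields all of Wipan tunye, Hilen zanyi.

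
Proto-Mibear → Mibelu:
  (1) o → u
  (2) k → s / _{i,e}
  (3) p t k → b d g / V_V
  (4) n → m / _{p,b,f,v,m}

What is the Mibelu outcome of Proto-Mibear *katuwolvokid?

kaduwulvusid

Mibelu: *katuwolvokid > katuwulvukid > katuwulvusid > kaduwulvusid  (by vowel merger, palatalisation, intervocalic voicing)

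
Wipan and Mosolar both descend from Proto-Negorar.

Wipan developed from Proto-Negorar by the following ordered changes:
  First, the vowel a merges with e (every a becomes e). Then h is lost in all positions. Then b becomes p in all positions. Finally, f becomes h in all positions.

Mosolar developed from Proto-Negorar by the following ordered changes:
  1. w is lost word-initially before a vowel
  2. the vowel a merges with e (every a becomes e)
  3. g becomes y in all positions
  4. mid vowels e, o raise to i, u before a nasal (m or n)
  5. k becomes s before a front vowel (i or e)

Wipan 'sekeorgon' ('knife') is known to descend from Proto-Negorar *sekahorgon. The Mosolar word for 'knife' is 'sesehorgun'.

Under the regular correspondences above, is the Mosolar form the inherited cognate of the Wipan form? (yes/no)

no

Derive the expected Mosolar reflex of *sekahorgon:
Mosolar: *sekahorgon > sekehorgon > sekehoryon > sekehoryun > sesehoryun  (by vowel merger, unconditioned shift, pre-nasal raising, palatalisation)
The regular Mosolar reflex would be 'sesehoryun', but the attested form is 'sesehorgun'. The correspondence is irregular, so they are not cognates (the Mosolar form has a different source).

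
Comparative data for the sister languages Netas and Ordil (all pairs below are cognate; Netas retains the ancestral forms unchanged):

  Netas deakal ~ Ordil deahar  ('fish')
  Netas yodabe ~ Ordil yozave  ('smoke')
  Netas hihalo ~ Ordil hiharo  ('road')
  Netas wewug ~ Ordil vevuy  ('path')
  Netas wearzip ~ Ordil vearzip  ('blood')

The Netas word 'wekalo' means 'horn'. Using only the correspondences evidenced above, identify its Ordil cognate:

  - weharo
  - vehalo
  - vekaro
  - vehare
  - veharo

wewug ~ vevuy, wearzip ~ vearzip — Netas w corresponds to Ordil v word-initially before a front vowel.
deakal ~ deahar — Netas k corresponds to Ordil h between vowels (before a back vowel).
hihalo ~ hiharo — Netas l corresponds to Ordil r between vowels (before a back vowel).
Applying these to Netas 'wekalo':
  wekalo → vekalo   (w→v word-initially before a front vowel)
  vekalo → vehalo   (k→h between vowels (before a back vowel))
  vehalo → veharo   (l→r between vowels (before a back vowel))
So the Ordil cognate is 'veharo'.

veharo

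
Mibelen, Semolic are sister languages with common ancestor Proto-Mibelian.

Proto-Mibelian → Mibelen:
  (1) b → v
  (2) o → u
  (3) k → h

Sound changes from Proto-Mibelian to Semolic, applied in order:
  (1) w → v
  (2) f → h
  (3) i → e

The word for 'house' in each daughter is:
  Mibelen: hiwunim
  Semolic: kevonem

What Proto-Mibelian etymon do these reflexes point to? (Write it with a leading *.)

*kiwonim

Position 2: Mibelen has i, Semolic has e. Mibelen preserves i here (none of its changes turn any other segment into i), so the proto-segment is *i.
Position 1: Mibelen has h, Semolic has k. Semolic preserves k here (none of its changes turn any other segment into k), so the proto-segment is *k.
Continuing position by position gives *kiwonim; check it forward:
Mibelen: start from *kiwonim.
  rule 1: no change — kiwonim
  rule 2 (vowel merger): kiwonim → kiwunim
  rule 3 (unconditioned shift): kiwunim → hiwunim
  ⇒ Mibelen hiwunim
Semolic: *kiwonim
  kiwonim → kivonim   [unconditioned shift]
  kivonim (rule 2 does not apply)
  kivonim → kevonem   [vowel merger]
  giving Semolic kevonem.
*kiwonim is the unique common source.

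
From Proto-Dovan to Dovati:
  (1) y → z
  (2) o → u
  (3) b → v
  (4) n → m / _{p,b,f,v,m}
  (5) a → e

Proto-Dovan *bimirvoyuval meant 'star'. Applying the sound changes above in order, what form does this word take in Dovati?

vimirvuzuvel

Dovati: *bimirvoyuval
  bimirvoyuval → bimirvozuval   [unconditioned shift]
  bimirvozuval → bimirvuzuval   [vowel merger]
  bimirvuzuval → vimirvuzuval   [unconditioned shift]
  vimirvuzuval (rule 4 does not apply)
  vimirvuzuval → vimirvuzuvel   [vowel merger]
  giving Dovati vimirvuzuvel.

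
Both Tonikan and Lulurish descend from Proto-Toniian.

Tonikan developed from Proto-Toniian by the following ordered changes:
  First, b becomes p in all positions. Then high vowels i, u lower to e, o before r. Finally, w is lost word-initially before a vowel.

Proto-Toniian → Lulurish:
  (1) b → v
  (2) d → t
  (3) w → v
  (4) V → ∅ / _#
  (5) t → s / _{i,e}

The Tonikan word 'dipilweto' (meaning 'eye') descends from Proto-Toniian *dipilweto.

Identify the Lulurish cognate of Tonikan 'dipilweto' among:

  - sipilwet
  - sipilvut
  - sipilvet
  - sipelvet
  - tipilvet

Lulurish: start from *dipilweto.
  rule 1: no change — dipilweto
  rule 2 (unconditioned shift): dipilweto → tipilweto
  rule 3 (unconditioned shift): tipilweto → tipilveto
  rule 4 (apocope): tipilveto → tipilvet
  rule 5 (palatalisation): tipilvet → sipilvet
  ⇒ Lulurish sipilvet
Only 'sipilvet' matches the regular Lulurish development of *dipilweto.

sipilvet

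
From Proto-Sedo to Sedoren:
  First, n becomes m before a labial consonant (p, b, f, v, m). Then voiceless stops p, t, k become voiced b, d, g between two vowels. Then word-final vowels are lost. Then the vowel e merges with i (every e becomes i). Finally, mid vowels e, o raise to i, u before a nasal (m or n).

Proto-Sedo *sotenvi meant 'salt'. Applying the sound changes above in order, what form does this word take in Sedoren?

sodimv

Sedoren: *sotenvi > sotemvi > sodemvi > sodemv > sodimv  (by nasal place assimilation, intervocalic voicing, apocope, vowel merger)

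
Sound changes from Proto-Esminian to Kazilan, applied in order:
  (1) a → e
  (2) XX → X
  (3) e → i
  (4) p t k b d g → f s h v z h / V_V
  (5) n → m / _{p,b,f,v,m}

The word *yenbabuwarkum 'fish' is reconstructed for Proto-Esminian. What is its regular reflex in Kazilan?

yimbivuwirkum

Kazilan: start from *yenbabuwarkum.
  rule 1 (vowel merger): yenbabuwarkum → yenbebuwerkum
  rule 2: no change — yenbebuwerkum
  rule 3 (vowel merger): yenbebuwerkum → yinbibuwirkum
  rule 4 (intervocalic lenition): yinbibuwirkum → yinbivuwirkum
  rule 5 (nasal place assimilation): yinbivuwirkum → yimbivuwirkum
  ⇒ Kazilan yimbivuwirkum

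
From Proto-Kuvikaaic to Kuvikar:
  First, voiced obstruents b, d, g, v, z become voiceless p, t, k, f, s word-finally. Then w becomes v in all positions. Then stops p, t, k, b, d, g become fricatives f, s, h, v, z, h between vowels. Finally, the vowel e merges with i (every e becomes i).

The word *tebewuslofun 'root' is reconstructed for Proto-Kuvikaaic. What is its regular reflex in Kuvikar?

tivivuslofun

Kuvikar: start from *tebewuslofun.
  rule 1: no change — tebewuslofun
  rule 2 (unconditioned shift): tebewuslofun → tebevuslofun
  rule 3 (intervocalic lenition): tebevuslofun → tevevuslofun
  rule 4 (vowel merger): tevevuslofun → tivivuslofun
  ⇒ Kuvikar tivivuslofun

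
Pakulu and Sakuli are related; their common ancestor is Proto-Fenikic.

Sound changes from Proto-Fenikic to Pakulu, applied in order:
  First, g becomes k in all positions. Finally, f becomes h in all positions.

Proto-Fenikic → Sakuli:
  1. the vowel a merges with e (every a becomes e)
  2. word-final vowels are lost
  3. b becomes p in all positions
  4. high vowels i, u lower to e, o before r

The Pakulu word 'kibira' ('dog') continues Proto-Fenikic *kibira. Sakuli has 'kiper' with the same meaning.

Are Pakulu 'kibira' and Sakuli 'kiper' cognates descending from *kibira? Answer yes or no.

yes

Derive the expected Sakuli reflex of *kibira:
Sakuli: start from *kibira.
  rule 1 (vowel merger): kibira → kibire
  rule 2 (apocope): kibire → kibir
  rule 3 (unconditioned shift): kibir → kipir
  rule 4 (pre-rhotic lowering): kipir → kiper
  ⇒ Sakuli kiper
Sakuli 'kiper' matches the regular reflex exactly, so the pair is cognate.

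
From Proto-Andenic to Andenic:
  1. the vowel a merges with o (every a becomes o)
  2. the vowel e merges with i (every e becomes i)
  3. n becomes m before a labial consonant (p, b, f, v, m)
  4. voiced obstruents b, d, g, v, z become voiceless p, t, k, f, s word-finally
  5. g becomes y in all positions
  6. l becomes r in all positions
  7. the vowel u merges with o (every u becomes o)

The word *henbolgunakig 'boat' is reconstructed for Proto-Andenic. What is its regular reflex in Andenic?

himboryonokik

Andenic: *henbolgunakig
  henbolgunakig → henbolgunokig   [vowel merger]
  henbolgunokig → hinbolgunokig   [vowel merger]
  hinbolgunokig → himbolgunokig   [nasal place assimilation]
  himbolgunokig → himbolgunokik   [final devoicing]
  himbolgunokik → himbolyunokik   [unconditioned shift]
  himbolyunokik → himboryunokik   [unconditioned shift]
  himboryunokik → himboryonokik   [vowel merger]
  giving Andenic himboryonokik.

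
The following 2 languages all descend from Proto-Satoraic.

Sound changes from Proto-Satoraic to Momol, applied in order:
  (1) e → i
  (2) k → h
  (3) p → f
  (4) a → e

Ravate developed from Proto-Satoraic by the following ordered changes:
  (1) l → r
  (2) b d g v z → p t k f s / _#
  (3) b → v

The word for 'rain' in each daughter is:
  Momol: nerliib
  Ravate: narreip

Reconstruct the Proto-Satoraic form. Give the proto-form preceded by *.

*narleib

Position 7: Momol has b, Ravate has p. Momol preserves b here (none of its changes turn any other segment into b), so the proto-segment is *b.
Position 5: Momol has i, Ravate has e. Ravate preserves e here (none of its changes turn any other segment into e), so the proto-segment is *e.
Position 2: Momol has e, Ravate has a. Ravate preserves a here (none of its changes turn any other segment into a), so the proto-segment is *a.
This points to *narleib. Verify forward in each daughter:
Momol: start from *narleib.
  rule 1 (vowel merger): narleib → narliib
  rule 2: no change — narliib
  rule 3: no change — narliib
  rule 4 (vowel merger): narliib → nerliib
  ⇒ Momol nerliib
Ravate: start from *narleib.
  rule 1 (unconditioned shift): narleib → narreib
  rule 2 (final devoicing): narreib → narreip
  rule 3: no change — narreip
  ⇒ Ravate narreip
No other proto-form is consistent with every reflex, so the reconstruction is *narleib.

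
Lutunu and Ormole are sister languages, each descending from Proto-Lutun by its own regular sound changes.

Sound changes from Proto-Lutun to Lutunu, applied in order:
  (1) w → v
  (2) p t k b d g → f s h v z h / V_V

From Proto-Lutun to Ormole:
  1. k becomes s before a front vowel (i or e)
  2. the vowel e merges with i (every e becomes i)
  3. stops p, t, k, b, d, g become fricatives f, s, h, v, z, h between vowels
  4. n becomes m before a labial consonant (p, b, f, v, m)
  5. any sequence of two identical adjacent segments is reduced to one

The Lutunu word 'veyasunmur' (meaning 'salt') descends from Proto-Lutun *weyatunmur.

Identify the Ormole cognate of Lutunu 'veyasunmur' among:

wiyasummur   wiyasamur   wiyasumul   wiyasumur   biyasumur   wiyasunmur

wiyasumur

Ormole: start from *weyatunmur.
  rule 1: no change — weyatunmur
  rule 2 (vowel merger): weyatunmur → wiyatunmur
  rule 3 (intervocalic lenition): wiyatunmur → wiyasunmur
  rule 4 (nasal place assimilation): wiyasunmur → wiyasummur
  rule 5 (degemination): wiyasummur → wiyasumur
  ⇒ Ormole wiyasumur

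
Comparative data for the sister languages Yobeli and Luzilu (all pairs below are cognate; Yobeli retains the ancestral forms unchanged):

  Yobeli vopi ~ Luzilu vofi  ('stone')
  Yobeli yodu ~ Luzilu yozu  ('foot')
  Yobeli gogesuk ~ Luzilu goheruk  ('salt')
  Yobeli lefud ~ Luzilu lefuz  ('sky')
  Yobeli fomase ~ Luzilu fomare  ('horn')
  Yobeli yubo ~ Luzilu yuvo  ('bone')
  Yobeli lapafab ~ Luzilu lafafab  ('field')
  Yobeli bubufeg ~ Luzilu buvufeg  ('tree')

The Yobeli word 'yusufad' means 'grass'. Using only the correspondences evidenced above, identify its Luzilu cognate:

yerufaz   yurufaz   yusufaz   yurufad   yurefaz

yurufaz

gogesuk ~ goheruk — Yobeli s corresponds to Luzilu r between vowels (before a back vowel).
lefud ~ lefuz — Yobeli d corresponds to Luzilu z word-finally.
Applying these to Yobeli 'yusufad':
  yusufad → yurufad   (s→r between vowels (before a back vowel))
  yurufad → yurufaz   (d→z word-finally)
So the Luzilu cognate is 'yurufaz'.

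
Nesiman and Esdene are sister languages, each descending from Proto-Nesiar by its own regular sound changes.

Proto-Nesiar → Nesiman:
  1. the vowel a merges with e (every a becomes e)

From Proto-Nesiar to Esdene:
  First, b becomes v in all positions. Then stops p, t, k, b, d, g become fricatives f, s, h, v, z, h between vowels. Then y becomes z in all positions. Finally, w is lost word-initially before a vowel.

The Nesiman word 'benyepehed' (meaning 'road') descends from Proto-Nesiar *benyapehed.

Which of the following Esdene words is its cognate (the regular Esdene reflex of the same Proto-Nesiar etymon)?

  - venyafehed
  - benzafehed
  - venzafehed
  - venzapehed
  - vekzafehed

venzafehed

Esdene: *benyapehed
  benyapehed → venyapehed   [unconditioned shift]
  venyapehed → venyafehed   [intervocalic lenition]
  venyafehed → venzafehed   [unconditioned shift]
  venzafehed (rule 4 does not apply)
  giving Esdene venzafehed.
The other candidates each miss or misapply at least one Esdene change.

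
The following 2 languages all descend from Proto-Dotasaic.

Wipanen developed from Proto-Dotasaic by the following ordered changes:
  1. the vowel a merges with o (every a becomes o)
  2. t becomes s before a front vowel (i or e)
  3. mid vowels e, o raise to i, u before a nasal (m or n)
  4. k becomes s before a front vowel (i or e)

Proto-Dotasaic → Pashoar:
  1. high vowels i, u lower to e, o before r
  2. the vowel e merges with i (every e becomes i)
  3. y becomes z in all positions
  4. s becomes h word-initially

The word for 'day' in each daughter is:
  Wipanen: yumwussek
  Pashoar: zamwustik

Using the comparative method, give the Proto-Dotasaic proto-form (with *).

*yamwustek

Position 7: Wipanen has s, Pashoar has t. Pashoar preserves t here (none of its changes turn any other segment into t), so the proto-segment is *t.
Position 2: Wipanen has u, Pashoar has a. Pashoar preserves a here (none of its changes turn any other segment into a), so the proto-segment is *a.
Verify the candidate proto-form against each daughter:
Wipanen: *yamwustek
  yamwustek → yomwustek   [vowel merger]
  yomwustek → yomwussek   [palatalisation]
  yomwussek → yumwussek   [pre-nasal raising]
  yumwussek (rule 4 does not apply)
  giving Wipanen yumwussek.
Pashoar: *yamwustek
  yamwustek (rule 1 does not apply)
  yamwustek → yamwustik   [vowel merger]
  yamwustik → zamwustik   [unconditioned shift]
  zamwustik (rule 4 does not apply)
  giving Pashoar zamwustik.
No other proto-form is consistent with every reflex, so the reconstruction is *yamwustek.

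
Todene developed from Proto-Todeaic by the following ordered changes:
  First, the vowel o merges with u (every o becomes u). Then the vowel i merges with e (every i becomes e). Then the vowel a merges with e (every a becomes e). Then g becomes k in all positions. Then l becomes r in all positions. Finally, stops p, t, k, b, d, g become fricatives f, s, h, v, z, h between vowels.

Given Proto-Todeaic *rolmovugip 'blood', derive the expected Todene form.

Todene: *rolmovugip
  rolmovugip → rulmuvugip   [vowel merger]
  rulmuvugip → rulmuvugep   [vowel merger]
  rulmuvugep (rule 3 does not apply)
  rulmuvugep → rulmuvukep   [unconditioned shift]
  rulmuvukep → rurmuvukep   [unconditioned shift]
  rurmuvukep → rurmuvuhep   [intervocalic lenition]
  giving Todene rurmuvuhep.

rurmuvuhep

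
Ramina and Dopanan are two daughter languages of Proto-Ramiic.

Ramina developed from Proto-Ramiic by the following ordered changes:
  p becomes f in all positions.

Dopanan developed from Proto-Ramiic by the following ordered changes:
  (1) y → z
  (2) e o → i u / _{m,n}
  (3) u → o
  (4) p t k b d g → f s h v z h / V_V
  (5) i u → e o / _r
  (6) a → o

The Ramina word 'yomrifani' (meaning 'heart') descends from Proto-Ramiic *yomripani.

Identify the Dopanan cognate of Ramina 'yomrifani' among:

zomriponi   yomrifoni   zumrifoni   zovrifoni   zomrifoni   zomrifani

zomrifoni

Dopanan: start from *yomripani.
  rule 1 (unconditioned shift): yomripani → zomripani
  rule 2 (pre-nasal raising): zomripani → zumripani
  rule 3 (vowel merger): zumripani → zomripani
  rule 4 (intervocalic lenition): zomripani → zomrifani
  rule 5: no change — zomrifani
  rule 6 (vowel merger): zomrifani → zomrifoni
  ⇒ Dopanan zomrifoni
The other candidates each miss or misapply at least one Dopanan change.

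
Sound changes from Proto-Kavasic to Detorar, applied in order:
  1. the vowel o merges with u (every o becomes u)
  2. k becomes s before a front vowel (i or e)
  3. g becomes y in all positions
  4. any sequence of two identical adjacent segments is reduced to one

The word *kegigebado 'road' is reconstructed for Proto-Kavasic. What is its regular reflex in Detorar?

seyiyebadu

Detorar: *kegigebado
  kegigebado → kegigebadu   [vowel merger]
  kegigebadu → segigebadu   [palatalisation]
  segigebadu → seyiyebadu   [unconditioned shift]
  seyiyebadu (rule 4 does not apply)
  giving Detorar seyiyebadu.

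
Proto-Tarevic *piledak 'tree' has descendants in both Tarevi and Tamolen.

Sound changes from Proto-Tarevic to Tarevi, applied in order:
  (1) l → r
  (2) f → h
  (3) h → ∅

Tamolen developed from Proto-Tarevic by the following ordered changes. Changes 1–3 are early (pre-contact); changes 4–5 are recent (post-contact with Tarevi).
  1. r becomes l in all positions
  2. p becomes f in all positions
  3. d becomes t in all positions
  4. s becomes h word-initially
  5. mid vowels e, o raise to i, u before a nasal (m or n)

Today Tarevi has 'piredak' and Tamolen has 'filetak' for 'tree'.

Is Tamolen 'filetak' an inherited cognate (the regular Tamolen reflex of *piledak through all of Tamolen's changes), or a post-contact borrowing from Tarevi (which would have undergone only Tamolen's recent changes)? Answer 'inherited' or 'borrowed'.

inherited

If inherited, *piledak would pass through all of Tamolen's changes:
Tamolen: *piledak > filedak > filetak  (by unconditioned shift, unconditioned shift)
If borrowed from Tarevi 'piredak' after the early changes, it would undergo only the recent ones:
  rule 4 (debuccalisation): no change (piredak)
  rule 5 (pre-nasal raising): no change (piredak)
  ⇒ as a loan: piredak
Tamolen 'filetak' matches the inherited outcome exactly, so it is an inherited cognate, not a loan.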